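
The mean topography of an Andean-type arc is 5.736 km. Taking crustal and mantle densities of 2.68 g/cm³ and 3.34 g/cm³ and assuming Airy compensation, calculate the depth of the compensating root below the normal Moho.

For local isostatic compensation: the weight of the topography is balanced by the buoyancy of the root, ρ_c h = (ρ_m − ρ_c) r.
r = h · ρ_c / (ρ_m − ρ_c) = 5.736 km × 2.68 / (3.34 − 2.68) = 23.3 km.

23.3 km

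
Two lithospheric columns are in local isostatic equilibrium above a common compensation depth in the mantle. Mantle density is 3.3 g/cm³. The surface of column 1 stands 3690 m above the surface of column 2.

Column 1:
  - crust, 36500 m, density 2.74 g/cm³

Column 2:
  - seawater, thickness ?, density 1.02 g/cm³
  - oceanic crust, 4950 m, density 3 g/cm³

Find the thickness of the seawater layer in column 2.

Take the compensation level at the base of the deeper column (depth z_c below the surface of column 1) and equate Σ ρ_i t_i down to z_c; mantle fills any gap and the z_c terms cancel.
Column 1: 36500×2.74 + (z_c − 36500)×3.3
Column 2: 3690×0 + x×1.02 + 4950×3 + (z_c − 3690 − 4950 − x)×3.3
The z_c×3.3 term appears on both sides and cancels. Collect the known terms of each column as K = Σ(ρt)_known − 3.3 × (depth of known layers): K_1 = 100010 − 3.3×36500 = −20440; K_2 = 14850 − 3.3×(3690 + 4950) = −13662.
Balance: K_1 = K_2 − x×(3.3 − 1.02), so x = (K_2 − K_1)/(3.3 − 1.02) = 6778/2.28 = 2970 m.

2970 m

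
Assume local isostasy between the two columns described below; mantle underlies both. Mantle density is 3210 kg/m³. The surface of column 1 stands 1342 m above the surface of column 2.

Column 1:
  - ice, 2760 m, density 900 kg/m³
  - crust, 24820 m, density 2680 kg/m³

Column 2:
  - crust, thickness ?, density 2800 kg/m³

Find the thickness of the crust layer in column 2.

Take the compensation level at the base of the deeper column (depth z_c below the surface of column 1) and equate Σ ρ_i t_i down to z_c; mantle fills any gap and the z_c terms cancel.
Column 1: 2760×900 + 24820×2680 + (z_c − 27580)×3210
Column 2: 1342×0 + x×2800 + (z_c − 1342 − 0 − x)×3210
The z_c×3210 term appears on both sides and cancels. Collect the known terms of each column as K = Σ(ρt)_known − 3210 × (depth of known layers): K_1 = 69001600 − 3210×27580 = −19530200; K_2 = 0 − 3210×(1342 + 0) = −4307820.
Balance: K_1 = K_2 − x×(3210 − 2800), so x = (K_2 − K_1)/(3210 − 2800) = 15222400/410 = 37100 m.

37100 m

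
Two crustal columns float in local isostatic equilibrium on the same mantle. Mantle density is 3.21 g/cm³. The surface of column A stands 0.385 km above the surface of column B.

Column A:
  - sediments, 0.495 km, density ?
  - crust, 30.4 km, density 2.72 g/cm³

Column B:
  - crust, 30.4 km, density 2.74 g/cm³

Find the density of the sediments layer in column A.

1.94 g/cm³

Take the compensation level at the base of the deeper column (depth z_c below the surface of column A) and equate Σ ρ_i t_i down to z_c; mantle fills any gap and the z_c terms cancel.
Column A: 0.495×ρ + 30.4×2.72 + (z_c − 30.895)×3.21
Column B: 0.385×0 + 30.4×2.74 + (z_c − 0.385 − 30.4)×3.21
The z_c×3.21 term appears on both sides and cancels. Collect the known terms of each column as K = Σ(ρt)_known − 3.21 × (depth of known layers): K_A = 82.688 − 3.21×30.895 = −16.48495; K_B = 83.296 − 3.21×(0.385 + 30.4) = −15.52385.
Balance: K_A + 0.495×ρ = K_B, so ρ = (K_B − K_A)/0.495 = 0.9611/0.495 = 1.94 g/cm³.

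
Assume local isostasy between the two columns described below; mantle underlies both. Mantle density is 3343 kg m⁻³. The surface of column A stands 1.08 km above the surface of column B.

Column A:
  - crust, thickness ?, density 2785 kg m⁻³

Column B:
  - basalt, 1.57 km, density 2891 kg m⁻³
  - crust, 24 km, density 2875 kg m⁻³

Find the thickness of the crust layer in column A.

Take the compensation level at the base of the deeper column (depth z_c below the surface of column A) and equate Σ ρ_i t_i down to z_c; mantle fills any gap and the z_c terms cancel.
Column A: x×2785 + (z_c − 0 − x)×3343
Column B: 1.08×0 + 1.57×2891 + 24×2875 + (z_c − 1.08 − 25.57)×3343
The z_c×3343 term appears on both sides and cancels. Collect the known terms of each column as K = Σ(ρt)_known − 3343 × (depth of known layers): K_A = 0 − 3343×0 = 0; K_B = 73538.87 − 3343×(1.08 + 25.57) = −15552.08.
Balance: K_A − x×(3343 − 2785) = K_B, so x = (K_A − K_B)/(3343 − 2785) = 15552.1/558 = 27.9 km.

27.9 km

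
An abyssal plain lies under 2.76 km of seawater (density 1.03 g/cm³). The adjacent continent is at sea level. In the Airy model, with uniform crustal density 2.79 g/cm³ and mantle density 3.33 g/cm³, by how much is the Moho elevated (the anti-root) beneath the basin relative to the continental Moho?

9 km

Isostatic balance requires: replacing crust with seawater at the top is compensated by replacing crust with mantle at the base: d (ρ_c − ρ_w) = a (ρ_m − ρ_c).
a = d (ρ_c − ρ_w)/(ρ_m − ρ_c) = 2.76 km × 1.76/0.54 = 9 km.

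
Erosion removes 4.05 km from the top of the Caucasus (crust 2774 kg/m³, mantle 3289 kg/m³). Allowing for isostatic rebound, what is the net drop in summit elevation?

Rebound u = e ρ_c/ρ_m = 4.05 km × 2774/3289 = 3.416 km.
Net surface drop = e − u = 4.05 km − 3.416 km = e (ρ_m − ρ_c)/ρ_m = 0.634 km.

0.634 km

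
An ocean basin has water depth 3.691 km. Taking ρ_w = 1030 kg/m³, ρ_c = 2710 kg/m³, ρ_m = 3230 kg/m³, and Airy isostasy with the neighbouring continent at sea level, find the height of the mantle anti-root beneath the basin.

11.9 km

Isostatic balance requires: replacing crust with seawater at the top is compensated by replacing crust with mantle at the base: d (ρ_c − ρ_w) = a (ρ_m − ρ_c).
a = d (ρ_c − ρ_w)/(ρ_m − ρ_c) = 3.691 km × 1680/520 = 11.9 km.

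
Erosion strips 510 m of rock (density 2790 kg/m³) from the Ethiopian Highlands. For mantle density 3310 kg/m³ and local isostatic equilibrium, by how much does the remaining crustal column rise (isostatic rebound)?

Unloading: uplift u = e ρ_c/ρ_m = 510 m × 2790/3310 = 430 m.

430 m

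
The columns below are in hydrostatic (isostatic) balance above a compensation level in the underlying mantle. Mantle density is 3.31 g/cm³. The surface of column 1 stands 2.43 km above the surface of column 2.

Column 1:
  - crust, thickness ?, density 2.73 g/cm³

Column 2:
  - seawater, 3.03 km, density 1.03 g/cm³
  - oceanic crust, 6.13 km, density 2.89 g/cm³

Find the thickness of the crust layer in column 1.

30.2 km

Take the compensation level at the base of the deeper column (depth z_c below the surface of column 1) and equate Σ ρ_i t_i down to z_c; mantle fills any gap and the z_c terms cancel.
Column 1: x×2.73 + (z_c − 0 − x)×3.31
Column 2: 2.43×0 + 3.03×1.03 + 6.13×2.89 + (z_c − 2.43 − 9.16)×3.31
The z_c×3.31 term appears on both sides and cancels. Collect the known terms of each column as K = Σ(ρt)_known − 3.31 × (depth of known layers): K_1 = 0 − 3.31×0 = 0; K_2 = 20.8366 − 3.31×(2.43 + 9.16) = −17.5263.
Balance: K_1 − x×(3.31 − 2.73) = K_2, so x = (K_1 − K_2)/(3.31 − 2.73) = 17.5263/0.58 = 30.2 km.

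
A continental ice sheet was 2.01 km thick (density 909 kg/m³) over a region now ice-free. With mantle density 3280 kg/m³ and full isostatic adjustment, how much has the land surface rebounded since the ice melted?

Removing the load lets mantle flow back in; uplift u satisfies ρ_ice t = ρ_m u.
u = t ρ_ice/ρ_m = 2.01 km × 909/3280 = 0.557 km.

0.557 km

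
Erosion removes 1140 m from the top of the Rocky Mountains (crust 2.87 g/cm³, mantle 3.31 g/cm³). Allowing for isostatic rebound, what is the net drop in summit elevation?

152 m

Rebound u = e ρ_c/ρ_m = 1140 m × 2.87/3.31 = 988.5 m.
Net surface drop = e − u = 1140 m − 988.5 m = e (ρ_m − ρ_c)/ρ_m = 152 m.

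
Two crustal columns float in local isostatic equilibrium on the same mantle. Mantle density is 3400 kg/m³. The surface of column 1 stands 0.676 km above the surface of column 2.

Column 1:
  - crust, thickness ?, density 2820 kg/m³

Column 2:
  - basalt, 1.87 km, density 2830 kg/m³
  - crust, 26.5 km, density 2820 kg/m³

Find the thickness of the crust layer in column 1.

Take the compensation level at the base of the deeper column (depth z_c below the surface of column 1) and equate Σ ρ_i t_i down to z_c; mantle fills any gap and the z_c terms cancel.
Column 1: x×2820 + (z_c − 0 − x)×3400
Column 2: 0.676×0 + 1.87×2830 + 26.5×2820 + (z_c − 0.676 − 28.37)×3400
The z_c×3400 term appears on both sides and cancels. Collect the known terms of each column as K = Σ(ρt)_known − 3400 × (depth of known layers): K_1 = 0 − 3400×0 = 0; K_2 = 80022.1 − 3400×(0.676 + 28.37) = −18734.3.
Balance: K_1 − x×(3400 − 2820) = K_2, so x = (K_1 − K_2)/(3400 − 2820) = 18734.3/580 = 32.3 km.

32.3 km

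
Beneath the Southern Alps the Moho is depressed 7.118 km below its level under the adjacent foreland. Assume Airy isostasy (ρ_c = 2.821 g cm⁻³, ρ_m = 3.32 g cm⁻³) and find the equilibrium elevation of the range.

In Airy isostatic equilibrium: ρ_c h = (ρ_m − ρ_c) r.
h = r (ρ_m − ρ_c) / ρ_c = 7.118 km × (3.32 − 2.821) / 2.821 = 1.26 km.

1.26 km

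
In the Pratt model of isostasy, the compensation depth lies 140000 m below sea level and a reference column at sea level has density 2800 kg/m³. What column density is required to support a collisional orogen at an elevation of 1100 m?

Pratt balance: ρ_ref D = ρ (D + h).
ρ = ρ_ref D/(D + h) = 2800 × 140000 m/(140000 m + 1100 m) = 2780 kg/m³.

2780 kg/m³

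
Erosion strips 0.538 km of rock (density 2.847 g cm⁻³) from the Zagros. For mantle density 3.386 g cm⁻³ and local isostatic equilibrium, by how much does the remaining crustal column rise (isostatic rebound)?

Unloading: uplift u = e ρ_c/ρ_m = 0.538 km × 2.847/3.386 = 0.452 km.

0.452 km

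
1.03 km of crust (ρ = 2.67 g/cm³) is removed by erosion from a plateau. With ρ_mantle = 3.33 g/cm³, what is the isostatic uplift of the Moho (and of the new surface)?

0.826 km

Unloading: uplift u = e ρ_c/ρ_m = 1.03 km × 2.67/3.33 = 0.826 km.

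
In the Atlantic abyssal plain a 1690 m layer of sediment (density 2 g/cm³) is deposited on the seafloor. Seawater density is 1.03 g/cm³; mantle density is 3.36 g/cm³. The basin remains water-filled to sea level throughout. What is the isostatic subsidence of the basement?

Submarine loading: the sediment displaces seawater, and the subsidence is in turn flooded, so s (ρ_m − ρ_w) = t (ρ_sed − ρ_w).
s = 1690 m × (2 − 1.03) / (3.36 − 1.03) = 704 m.

704 m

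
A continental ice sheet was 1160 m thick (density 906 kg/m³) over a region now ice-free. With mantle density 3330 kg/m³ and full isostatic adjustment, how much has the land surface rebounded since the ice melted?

316 m

Removing the load lets mantle flow back in; uplift u satisfies ρ_ice t = ρ_m u.
u = t ρ_ice/ρ_m = 1160 m × 906/3330 = 316 m.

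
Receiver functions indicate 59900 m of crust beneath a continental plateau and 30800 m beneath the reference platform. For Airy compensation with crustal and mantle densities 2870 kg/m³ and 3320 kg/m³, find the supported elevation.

Excess crust Δ = 59900 m − 30800 m = 29100 m, split between elevation h and root r with h + r = Δ.
Airy balance ρ_c h = (ρ_m − ρ_c) r gives r = h ρ_c/(ρ_m − ρ_c), so h (1 + ρ_c/(ρ_m − ρ_c)) = Δ, i.e. h = Δ (ρ_m − ρ_c)/ρ_m.
h = 29100 m × 450/3320 = 3940 m.

3940 m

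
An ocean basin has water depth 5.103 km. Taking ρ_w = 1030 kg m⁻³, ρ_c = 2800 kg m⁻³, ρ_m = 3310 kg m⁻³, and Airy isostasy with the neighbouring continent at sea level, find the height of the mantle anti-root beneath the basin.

17.7 km

In Airy isostatic equilibrium: replacing crust with seawater at the top is compensated by replacing crust with mantle at the base: d (ρ_c − ρ_w) = a (ρ_m − ρ_c).
a = d (ρ_c − ρ_w)/(ρ_m − ρ_c) = 5.103 km × 1770/510 = 17.7 km.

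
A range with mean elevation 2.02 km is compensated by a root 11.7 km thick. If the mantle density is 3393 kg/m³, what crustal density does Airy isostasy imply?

ρ_c h = (ρ_m − ρ_c) r → ρ_c (h + r) = ρ_m r → ρ_c = ρ_m r / (h + r).
ρ_c = 3393 × 11.7 km / (2.02 km + 11.7 km) = 2890 kg/m³.

2890 kg/m³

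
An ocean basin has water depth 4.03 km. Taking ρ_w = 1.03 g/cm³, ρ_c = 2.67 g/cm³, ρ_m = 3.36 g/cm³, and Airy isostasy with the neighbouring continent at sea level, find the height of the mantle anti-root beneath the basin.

By Archimedes' principle applied to the lithosphere: replacing crust with seawater at the top is compensated by replacing crust with mantle at the base: d (ρ_c − ρ_w) = a (ρ_m − ρ_c).
a = d (ρ_c − ρ_w)/(ρ_m − ρ_c) = 4.03 km × 1.64/0.69 = 9.58 km.

9.58 km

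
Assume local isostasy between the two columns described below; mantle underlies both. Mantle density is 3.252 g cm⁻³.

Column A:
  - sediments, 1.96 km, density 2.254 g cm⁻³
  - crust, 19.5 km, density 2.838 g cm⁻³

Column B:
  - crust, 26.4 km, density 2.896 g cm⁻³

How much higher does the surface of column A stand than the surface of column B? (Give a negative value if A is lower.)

0.194 km

For any compensation level in the mantle, the mantle terms cancel and isostasy reduces to e = (Σt_A − Σt_B) − (Σ(ρt)_A − Σ(ρt)_B) / ρ_m.
Σt_A = 21.46 km; Σt_B = 26.4 km; Σ(ρt)_A = 59.75884; Σ(ρt)_B = 76.4544 (in km·g cm⁻³).
e = (21.46 − 26.4) − (59.75884 − 76.4544) / 3.252 = 0.194 km.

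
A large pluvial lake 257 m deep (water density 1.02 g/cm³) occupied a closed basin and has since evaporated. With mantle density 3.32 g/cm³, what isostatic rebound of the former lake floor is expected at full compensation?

79 m

u = d ρ_w/ρ_m = 257 m × 1.02/3.32 = 79 m.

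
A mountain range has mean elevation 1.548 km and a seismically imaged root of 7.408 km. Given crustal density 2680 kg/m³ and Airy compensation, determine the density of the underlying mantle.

3240 kg/m³

Airy balance: ρ_c h = (ρ_m − ρ_c) r → ρ_m = ρ_c (1 + h/r).
ρ_m = 2680 × (1 + 1.548 km/7.408 km) = 3240 kg/m³.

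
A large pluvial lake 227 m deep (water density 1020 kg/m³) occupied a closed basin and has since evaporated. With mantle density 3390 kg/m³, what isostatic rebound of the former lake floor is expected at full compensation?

68.3 m

u = d ρ_w/ρ_m = 227 m × 1020/3390 = 68.3 m.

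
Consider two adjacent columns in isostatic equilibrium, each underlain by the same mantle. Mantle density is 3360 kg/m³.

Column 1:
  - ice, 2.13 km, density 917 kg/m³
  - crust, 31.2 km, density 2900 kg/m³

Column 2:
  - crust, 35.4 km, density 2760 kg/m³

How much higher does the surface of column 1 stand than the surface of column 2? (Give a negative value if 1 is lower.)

−0.501 km

For any compensation level in the mantle, the mantle terms cancel and isostasy reduces to e = (Σt_1 − Σt_2) − (Σ(ρt)_1 − Σ(ρt)_2) / ρ_m.
Σt_1 = 33.33 km; Σt_2 = 35.4 km; Σ(ρt)_1 = 92433.21; Σ(ρt)_2 = 97704 (in km·kg/m³).
e = (33.33 − 35.4) − (92433.21 − 97704) / 3360 = −0.501 km.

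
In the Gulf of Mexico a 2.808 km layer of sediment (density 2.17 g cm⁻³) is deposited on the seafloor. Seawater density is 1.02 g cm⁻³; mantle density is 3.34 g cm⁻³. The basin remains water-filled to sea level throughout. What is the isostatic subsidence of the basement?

Submarine loading: the sediment displaces seawater, and the subsidence is in turn flooded, so s (ρ_m − ρ_w) = t (ρ_sed − ρ_w).
s = 2.808 km × (2.17 − 1.02) / (3.34 − 1.02) = 1.39 km.

1.39 km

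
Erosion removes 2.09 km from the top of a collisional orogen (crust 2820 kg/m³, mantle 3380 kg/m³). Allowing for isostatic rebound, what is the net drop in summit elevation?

0.346 km

Rebound u = e ρ_c/ρ_m = 2.09 km × 2820/3380 = 1.744 km.
Net surface drop = e − u = 2.09 km − 1.744 km = e (ρ_m − ρ_c)/ρ_m = 0.346 km.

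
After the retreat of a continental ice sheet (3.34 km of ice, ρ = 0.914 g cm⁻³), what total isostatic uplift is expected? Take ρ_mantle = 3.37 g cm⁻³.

0.906 km

Removing the load lets mantle flow back in; uplift u satisfies ρ_ice t = ρ_m u.
u = t ρ_ice/ρ_m = 3.34 km × 0.914/3.37 = 0.906 km.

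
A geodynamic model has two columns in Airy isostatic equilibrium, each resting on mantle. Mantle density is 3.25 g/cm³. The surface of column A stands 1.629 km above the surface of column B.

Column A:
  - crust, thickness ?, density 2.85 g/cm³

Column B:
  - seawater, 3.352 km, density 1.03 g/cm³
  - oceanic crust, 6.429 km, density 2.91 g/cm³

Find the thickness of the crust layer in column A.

Take the compensation level at the base of the deeper column (depth z_c below the surface of column A) and equate Σ ρ_i t_i down to z_c; mantle fills any gap and the z_c terms cancel.
Column A: x×2.85 + (z_c − 0 − x)×3.25
Column B: 1.629×0 + 3.352×1.03 + 6.429×2.91 + (z_c − 1.629 − 9.781)×3.25
The z_c×3.25 term appears on both sides and cancels. Collect the known terms of each column as K = Σ(ρt)_known − 3.25 × (depth of known layers): K_A = 0 − 3.25×0 = 0; K_B = 22.16095 − 3.25×(1.629 + 9.781) = −14.92155.
Balance: K_A − x×(3.25 − 2.85) = K_B, so x = (K_A − K_B)/(3.25 − 2.85) = 14.9215/0.4 = 37.3 km.

37.3 km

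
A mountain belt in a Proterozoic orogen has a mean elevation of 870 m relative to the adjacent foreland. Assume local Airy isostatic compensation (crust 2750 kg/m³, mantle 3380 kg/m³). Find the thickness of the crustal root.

3800 m

By Archimedes' principle applied to the lithosphere: the weight of the topography is balanced by the buoyancy of the root, ρ_c h = (ρ_m − ρ_c) r.
r = h · ρ_c / (ρ_m − ρ_c) = 870 m × 2750 / (3380 − 2750) = 3800 m.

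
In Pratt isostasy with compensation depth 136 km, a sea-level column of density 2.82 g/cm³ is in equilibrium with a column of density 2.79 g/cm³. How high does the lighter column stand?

ρ_ref D = ρ (D + h) → h = D (ρ_ref − ρ)/ρ.
h = 136 km × (2.82 − 2.79)/2.79 = 1.46 km.

1.46 km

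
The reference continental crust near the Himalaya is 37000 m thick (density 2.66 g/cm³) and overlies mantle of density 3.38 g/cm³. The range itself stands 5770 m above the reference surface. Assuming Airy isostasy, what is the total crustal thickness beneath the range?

Root depth r = h ρ_c / (ρ_m − ρ_c) = 5770 m × 2.66 / 0.72 = 21320 m.
Total thickness = T + h + r = 37000 m + 5770 m + 21320 m = 64100 m.

64100 m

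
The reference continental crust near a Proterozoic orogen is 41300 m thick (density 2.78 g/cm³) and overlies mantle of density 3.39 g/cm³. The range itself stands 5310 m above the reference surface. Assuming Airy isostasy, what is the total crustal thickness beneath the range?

70800 m

Root depth r = h ρ_c / (ρ_m − ρ_c) = 5310 m × 2.78 / 0.61 = 24200 m.
Total thickness = T + h + r = 41300 m + 5310 m + 24200 m = 70800 m.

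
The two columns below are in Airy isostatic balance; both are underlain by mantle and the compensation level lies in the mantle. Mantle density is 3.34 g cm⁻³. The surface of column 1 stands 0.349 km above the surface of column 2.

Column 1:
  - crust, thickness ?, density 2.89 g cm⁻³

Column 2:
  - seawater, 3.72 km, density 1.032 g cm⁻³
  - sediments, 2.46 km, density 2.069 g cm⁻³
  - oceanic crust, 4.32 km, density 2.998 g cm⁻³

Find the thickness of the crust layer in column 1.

31.9 km

Take the compensation level at the base of the deeper column (depth z_c below the surface of column 1) and equate Σ ρ_i t_i down to z_c; mantle fills any gap and the z_c terms cancel.
Column 1: x×2.89 + (z_c − 0 − x)×3.34
Column 2: 0.349×0 + 3.72×1.032 + 2.46×2.069 + 4.32×2.998 + (z_c − 0.349 − 10.5)×3.34
The z_c×3.34 term appears on both sides and cancels. Collect the known terms of each column as K = Σ(ρt)_known − 3.34 × (depth of known layers): K_1 = 0 − 3.34×0 = 0; K_2 = 21.88014 − 3.34×(0.349 + 10.5) = −14.35552.
Balance: K_1 − x×(3.34 − 2.89) = K_2, so x = (K_1 − K_2)/(3.34 − 2.89) = 14.3555/0.45 = 31.9 km.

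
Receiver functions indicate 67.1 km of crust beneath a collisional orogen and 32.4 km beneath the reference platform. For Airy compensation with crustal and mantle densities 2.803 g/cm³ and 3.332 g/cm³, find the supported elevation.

5.51 km

Excess crust Δ = 67.1 km − 32.4 km = 34.7 km, split between elevation h and root r with h + r = Δ.
Airy balance ρ_c h = (ρ_m − ρ_c) r gives r = h ρ_c/(ρ_m − ρ_c), so h (1 + ρ_c/(ρ_m − ρ_c)) = Δ, i.e. h = Δ (ρ_m − ρ_c)/ρ_m.
h = 34.7 km × 0.529/3.332 = 5.51 km.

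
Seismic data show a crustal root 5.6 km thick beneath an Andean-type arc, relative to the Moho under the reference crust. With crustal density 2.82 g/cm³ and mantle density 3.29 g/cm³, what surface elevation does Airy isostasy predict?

0.933 km

Balancing pressure at the compensation depth: ρ_c h = (ρ_m − ρ_c) r.
h = r (ρ_m − ρ_c) / ρ_c = 5.6 km × (3.29 − 2.82) / 2.82 = 0.933 km.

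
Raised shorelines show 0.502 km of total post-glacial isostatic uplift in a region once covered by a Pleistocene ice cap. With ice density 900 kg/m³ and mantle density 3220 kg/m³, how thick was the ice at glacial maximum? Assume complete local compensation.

u = t ρ_ice/ρ_m → t = u ρ_m/ρ_ice = 0.502 km × 3220/900 = 1.8 km.

1.8 km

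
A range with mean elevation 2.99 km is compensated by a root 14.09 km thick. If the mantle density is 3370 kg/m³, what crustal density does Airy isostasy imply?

ρ_c h = (ρ_m − ρ_c) r → ρ_c (h + r) = ρ_m r → ρ_c = ρ_m r / (h + r).
ρ_c = 3370 × 14.09 km / (2.99 km + 14.09 km) = 2780 kg/m³.

2780 kg/m³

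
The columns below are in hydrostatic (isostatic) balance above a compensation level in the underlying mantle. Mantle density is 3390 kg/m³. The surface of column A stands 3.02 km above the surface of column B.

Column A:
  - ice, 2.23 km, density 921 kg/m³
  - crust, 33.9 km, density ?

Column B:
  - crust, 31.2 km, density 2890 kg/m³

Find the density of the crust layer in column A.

2790 kg/m³

Take the compensation level at the base of the deeper column (depth z_c below the surface of column A) and equate Σ ρ_i t_i down to z_c; mantle fills any gap and the z_c terms cancel.
Column A: 2.23×921 + 33.9×ρ + (z_c − 36.13)×3390
Column B: 3.02×0 + 31.2×2890 + (z_c − 3.02 − 31.2)×3390
The z_c×3390 term appears on both sides and cancels. Collect the known terms of each column as K = Σ(ρt)_known − 3390 × (depth of known layers): K_A = 2053.83 − 3390×36.13 = −120426.87; K_B = 90168 − 3390×(3.02 + 31.2) = −25837.8.
Balance: K_A + 33.9×ρ = K_B, so ρ = (K_B − K_A)/33.9 = 94589.1/33.9 = 2790 kg/m³.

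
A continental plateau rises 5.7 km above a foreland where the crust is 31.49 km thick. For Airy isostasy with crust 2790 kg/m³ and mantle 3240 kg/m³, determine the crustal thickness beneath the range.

Root depth r = h ρ_c / (ρ_m − ρ_c) = 5.7 km × 2790 / 450 = 35.34 km.
Total thickness = T + h + r = 31.49 km + 5.7 km + 35.34 km = 72.5 km.

72.5 km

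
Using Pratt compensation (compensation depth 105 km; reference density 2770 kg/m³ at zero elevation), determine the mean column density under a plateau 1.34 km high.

Pratt balance: ρ_ref D = ρ (D + h).
ρ = ρ_ref D/(D + h) = 2770 × 105 km/(105 km + 1.34 km) = 2740 kg/m³.

2740 kg/m³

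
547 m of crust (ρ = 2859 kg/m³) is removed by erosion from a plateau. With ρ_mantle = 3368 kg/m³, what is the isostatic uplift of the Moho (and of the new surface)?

464 m

Unloading: uplift u = e ρ_c/ρ_m = 547 m × 2859/3368 = 464 m.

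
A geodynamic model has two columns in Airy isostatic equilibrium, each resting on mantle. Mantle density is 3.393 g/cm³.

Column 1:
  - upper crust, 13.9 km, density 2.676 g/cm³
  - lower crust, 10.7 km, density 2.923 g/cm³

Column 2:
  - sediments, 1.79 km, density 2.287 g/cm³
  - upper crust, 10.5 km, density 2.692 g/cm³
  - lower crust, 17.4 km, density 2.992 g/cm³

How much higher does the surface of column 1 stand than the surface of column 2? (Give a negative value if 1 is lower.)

For any compensation level in the mantle, the mantle terms cancel and isostasy reduces to e = (Σt_1 − Σt_2) − (Σ(ρt)_1 − Σ(ρt)_2) / ρ_m.
Σt_1 = 24.6 km; Σt_2 = 29.69 km; Σ(ρt)_1 = 68.4725; Σ(ρt)_2 = 84.42053 (in km·g/cm³).
e = (24.6 − 29.69) − (68.4725 − 84.42053) / 3.393 = −0.39 km.

−0.39 km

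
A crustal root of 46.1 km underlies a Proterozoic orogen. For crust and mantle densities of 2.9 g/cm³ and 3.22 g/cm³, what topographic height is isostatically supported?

Balancing pressure at the compensation depth: ρ_c h = (ρ_m − ρ_c) r.
h = r (ρ_m − ρ_c) / ρ_c = 46.1 km × (3.22 − 2.9) / 2.9 = 5.09 km.

5.09 km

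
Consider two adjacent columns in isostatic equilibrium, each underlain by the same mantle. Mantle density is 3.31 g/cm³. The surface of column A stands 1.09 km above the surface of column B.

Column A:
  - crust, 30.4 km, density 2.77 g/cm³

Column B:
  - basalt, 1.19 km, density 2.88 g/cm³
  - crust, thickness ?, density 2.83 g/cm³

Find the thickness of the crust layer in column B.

25.6 km

Take the compensation level at the base of the deeper column (depth z_c below the surface of column A) and equate Σ ρ_i t_i down to z_c; mantle fills any gap and the z_c terms cancel.
Column A: 30.4×2.77 + (z_c − 30.4)×3.31
Column B: 1.09×0 + 1.19×2.88 + x×2.83 + (z_c − 1.09 − 1.19 − x)×3.31
The z_c×3.31 term appears on both sides and cancels. Collect the known terms of each column as K = Σ(ρt)_known − 3.31 × (depth of known layers): K_A = 84.208 − 3.31×30.4 = −16.416; K_B = 3.4272 − 3.31×(1.09 + 1.19) = −4.1196.
Balance: K_A = K_B − x×(3.31 − 2.83), so x = (K_B − K_A)/(3.31 − 2.83) = 12.2964/0.48 = 25.6 km.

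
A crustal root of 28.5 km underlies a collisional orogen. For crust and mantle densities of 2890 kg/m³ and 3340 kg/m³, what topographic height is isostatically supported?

In Airy isostatic equilibrium: ρ_c h = (ρ_m − ρ_c) r.
h = r (ρ_m − ρ_c) / ρ_c = 28.5 km × (3340 − 2890) / 2890 = 4.44 km.

4.44 km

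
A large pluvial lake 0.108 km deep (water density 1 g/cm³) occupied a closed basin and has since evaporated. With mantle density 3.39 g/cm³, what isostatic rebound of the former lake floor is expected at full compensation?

0.0319 km

u = d ρ_w/ρ_m = 0.108 km × 1/3.39 = 0.0319 km.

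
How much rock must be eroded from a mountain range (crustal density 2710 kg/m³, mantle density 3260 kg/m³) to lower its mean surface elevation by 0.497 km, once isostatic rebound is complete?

2.95 km

Net drop Δ = e − u = e − e ρ_c/ρ_m = e (ρ_m − ρ_c)/ρ_m.
e = Δ ρ_m/(ρ_m − ρ_c) = 0.497 km × 3260/550 = 2.95 km.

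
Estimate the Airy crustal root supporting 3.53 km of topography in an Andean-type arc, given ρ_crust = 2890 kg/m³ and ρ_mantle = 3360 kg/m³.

Equating mass per unit area of the two columns: the weight of the topography is balanced by the buoyancy of the root, ρ_c h = (ρ_m − ρ_c) r.
r = h · ρ_c / (ρ_m − ρ_c) = 3.53 km × 2890 / (3360 − 2890) = 21.7 km.

21.7 km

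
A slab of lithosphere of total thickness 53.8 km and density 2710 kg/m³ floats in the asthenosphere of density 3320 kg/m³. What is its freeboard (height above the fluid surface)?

Floating equilibrium: submerged depth d = t ρ_obj/ρ_fluid = 53.8 km × 2710/3320 = 43.92 km.
Freeboard = t − d = 53.8 km − 43.92 km = 9.88 km.

9.88 km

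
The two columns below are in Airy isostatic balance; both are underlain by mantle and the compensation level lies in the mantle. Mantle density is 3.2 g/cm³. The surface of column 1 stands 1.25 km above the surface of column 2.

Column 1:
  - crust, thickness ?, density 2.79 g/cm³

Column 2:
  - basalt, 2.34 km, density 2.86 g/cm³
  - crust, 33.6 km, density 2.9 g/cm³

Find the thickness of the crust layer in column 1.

Take the compensation level at the base of the deeper column (depth z_c below the surface of column 1) and equate Σ ρ_i t_i down to z_c; mantle fills any gap and the z_c terms cancel.
Column 1: x×2.79 + (z_c − 0 − x)×3.2
Column 2: 1.25×0 + 2.34×2.86 + 33.6×2.9 + (z_c − 1.25 − 35.94)×3.2
The z_c×3.2 term appears on both sides and cancels. Collect the known terms of each column as K = Σ(ρt)_known − 3.2 × (depth of known layers): K_1 = 0 − 3.2×0 = 0; K_2 = 104.1324 − 3.2×(1.25 + 35.94) = −14.8756.
Balance: K_1 − x×(3.2 − 2.79) = K_2, so x = (K_1 − K_2)/(3.2 − 2.79) = 14.8756/0.41 = 36.3 km.

36.3 km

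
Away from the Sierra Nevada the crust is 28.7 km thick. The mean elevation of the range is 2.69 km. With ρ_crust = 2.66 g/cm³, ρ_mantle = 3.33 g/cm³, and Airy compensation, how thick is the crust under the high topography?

Root depth r = h ρ_c / (ρ_m − ρ_c) = 2.69 km × 2.66 / 0.67 = 10.68 km.
Total thickness = T + h + r = 28.7 km + 2.69 km + 10.68 km = 42.1 km.

42.1 km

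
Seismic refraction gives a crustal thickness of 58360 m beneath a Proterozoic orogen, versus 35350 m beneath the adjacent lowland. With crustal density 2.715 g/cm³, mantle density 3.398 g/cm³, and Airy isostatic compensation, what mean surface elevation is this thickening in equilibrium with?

Excess crust Δ = 58360 m − 35350 m = 23010 m, split between elevation h and root r with h + r = Δ.
Airy balance ρ_c h = (ρ_m − ρ_c) r gives r = h ρ_c/(ρ_m − ρ_c), so h (1 + ρ_c/(ρ_m − ρ_c)) = Δ, i.e. h = Δ (ρ_m − ρ_c)/ρ_m.
h = 23010 m × 0.683/3.398 = 4630 m.

4630 m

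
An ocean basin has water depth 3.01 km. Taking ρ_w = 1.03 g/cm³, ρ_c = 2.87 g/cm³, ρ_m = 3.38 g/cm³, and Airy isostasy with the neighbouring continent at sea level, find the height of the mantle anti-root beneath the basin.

By Archimedes' principle applied to the lithosphere: replacing crust with seawater at the top is compensated by replacing crust with mantle at the base: d (ρ_c − ρ_w) = a (ρ_m − ρ_c).
a = d (ρ_c − ρ_w)/(ρ_m − ρ_c) = 3.01 km × 1.84/0.51 = 10.9 km.

10.9 km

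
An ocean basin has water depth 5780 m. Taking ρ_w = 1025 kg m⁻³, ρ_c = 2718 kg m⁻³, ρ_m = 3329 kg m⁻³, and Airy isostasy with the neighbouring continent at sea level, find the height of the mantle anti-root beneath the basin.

16000 m

Balancing pressure at the compensation depth: replacing crust with seawater at the top is compensated by replacing crust with mantle at the base: d (ρ_c − ρ_w) = a (ρ_m − ρ_c).
a = d (ρ_c − ρ_w)/(ρ_m − ρ_c) = 5780 m × 1693/611 = 16000 m.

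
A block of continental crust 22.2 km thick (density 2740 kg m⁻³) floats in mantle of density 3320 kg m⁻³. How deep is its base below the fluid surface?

Draft d = t ρ_obj/ρ_fluid = 22.2 km × 2740/3320 = 18.3 km.

18.3 km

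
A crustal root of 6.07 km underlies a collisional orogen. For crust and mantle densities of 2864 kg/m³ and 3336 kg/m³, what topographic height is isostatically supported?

1 km

By Archimedes' principle applied to the lithosphere: ρ_c h = (ρ_m − ρ_c) r.
h = r (ρ_m − ρ_c) / ρ_c = 6.07 km × (3336 − 2864) / 2864 = 1 km.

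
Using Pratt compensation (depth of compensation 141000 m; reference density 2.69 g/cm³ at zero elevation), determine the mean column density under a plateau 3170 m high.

2.63 g/cm³

Pratt balance: ρ_ref D = ρ (D + h).
ρ = ρ_ref D/(D + h) = 2.69 × 141000 m/(141000 m + 3170 m) = 2.63 g/cm³.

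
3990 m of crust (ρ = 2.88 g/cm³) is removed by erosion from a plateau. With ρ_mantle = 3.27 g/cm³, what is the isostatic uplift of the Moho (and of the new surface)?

Unloading: uplift u = e ρ_c/ρ_m = 3990 m × 2.88/3.27 = 3510 m.

3510 m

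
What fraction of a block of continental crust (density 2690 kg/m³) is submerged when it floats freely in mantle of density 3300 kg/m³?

81.5%

Submerged fraction = ρ_obj/ρ_fluid = 2690/3300 = 81.5%.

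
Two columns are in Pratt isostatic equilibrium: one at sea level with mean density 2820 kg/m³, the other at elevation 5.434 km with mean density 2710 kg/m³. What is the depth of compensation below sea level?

134 km

ρ_ref D = ρ (D + h) → D (ρ_ref − ρ) = ρ h.
D = ρ h/(ρ_ref − ρ) = 2710 × 5.434 km/(2820 − 2710) = 134 km.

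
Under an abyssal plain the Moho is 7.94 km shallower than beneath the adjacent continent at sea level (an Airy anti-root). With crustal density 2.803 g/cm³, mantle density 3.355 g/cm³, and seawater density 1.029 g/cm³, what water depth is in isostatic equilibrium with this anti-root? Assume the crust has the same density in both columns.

2.47 km

Replacing a thickness d of crust by seawater at the top must be balanced by replacing crust with mantle at the base: d (ρ_c − ρ_w) = a (ρ_m − ρ_c).
d = a (ρ_m − ρ_c)/(ρ_c − ρ_w) = 7.94 km × 0.552/1.774 = 2.47 km.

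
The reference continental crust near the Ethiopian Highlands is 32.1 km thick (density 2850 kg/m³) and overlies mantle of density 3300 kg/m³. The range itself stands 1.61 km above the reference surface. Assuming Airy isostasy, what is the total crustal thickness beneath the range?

Root depth r = h ρ_c / (ρ_m − ρ_c) = 1.61 km × 2850 / 450 = 10.2 km.
Total thickness = T + h + r = 32.1 km + 1.61 km + 10.2 km = 43.9 km.

43.9 km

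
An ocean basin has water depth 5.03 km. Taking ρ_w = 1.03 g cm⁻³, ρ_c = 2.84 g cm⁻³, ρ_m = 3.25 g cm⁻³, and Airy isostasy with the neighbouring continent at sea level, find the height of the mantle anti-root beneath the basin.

For local isostatic compensation: replacing crust with seawater at the top is compensated by replacing crust with mantle at the base: d (ρ_c − ρ_w) = a (ρ_m − ρ_c).
a = d (ρ_c − ρ_w)/(ρ_m − ρ_c) = 5.03 km × 1.81/0.41 = 22.2 km.

22.2 km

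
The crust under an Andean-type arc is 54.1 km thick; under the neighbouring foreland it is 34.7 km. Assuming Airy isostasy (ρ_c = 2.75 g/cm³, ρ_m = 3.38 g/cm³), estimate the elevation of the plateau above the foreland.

Excess crust Δ = 54.1 km − 34.7 km = 19.4 km, split between elevation h and root r with h + r = Δ.
Airy balance ρ_c h = (ρ_m − ρ_c) r gives r = h ρ_c/(ρ_m − ρ_c), so h (1 + ρ_c/(ρ_m − ρ_c)) = Δ, i.e. h = Δ (ρ_m − ρ_c)/ρ_m.
h = 19.4 km × 0.63/3.38 = 3.62 km.

3.62 km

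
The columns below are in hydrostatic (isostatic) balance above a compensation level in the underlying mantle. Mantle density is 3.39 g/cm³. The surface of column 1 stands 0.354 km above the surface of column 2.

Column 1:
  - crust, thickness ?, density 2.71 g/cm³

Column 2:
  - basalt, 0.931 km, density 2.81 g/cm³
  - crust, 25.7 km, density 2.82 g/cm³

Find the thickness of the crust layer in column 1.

Take the compensation level at the base of the deeper column (depth z_c below the surface of column 1) and equate Σ ρ_i t_i down to z_c; mantle fills any gap and the z_c terms cancel.
Column 1: x×2.71 + (z_c − 0 − x)×3.39
Column 2: 0.354×0 + 0.931×2.81 + 25.7×2.82 + (z_c − 0.354 − 26.631)×3.39
The z_c×3.39 term appears on both sides and cancels. Collect the known terms of each column as K = Σ(ρt)_known − 3.39 × (depth of known layers): K_1 = 0 − 3.39×0 = 0; K_2 = 75.09011 − 3.39×(0.354 + 26.631) = −16.38904.
Balance: K_1 − x×(3.39 − 2.71) = K_2, so x = (K_1 − K_2)/(3.39 − 2.71) = 16.389/0.68 = 24.1 km.

24.1 km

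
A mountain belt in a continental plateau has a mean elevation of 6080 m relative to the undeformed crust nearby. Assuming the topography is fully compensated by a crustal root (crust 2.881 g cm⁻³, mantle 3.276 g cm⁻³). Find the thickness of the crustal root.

44300 m

In Airy isostatic equilibrium: the weight of the topography is balanced by the buoyancy of the root, ρ_c h = (ρ_m − ρ_c) r.
r = h · ρ_c / (ρ_m − ρ_c) = 6080 m × 2.881 / (3.276 − 2.881) = 44300 m.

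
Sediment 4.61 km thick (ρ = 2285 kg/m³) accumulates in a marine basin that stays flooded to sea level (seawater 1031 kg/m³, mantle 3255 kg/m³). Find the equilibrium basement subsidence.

Submarine loading: the sediment displaces seawater, and the subsidence is in turn flooded, so s (ρ_m − ρ_w) = t (ρ_sed − ρ_w).
s = 4.61 km × (2285 − 1031) / (3255 − 1031) = 2.6 km.

2.6 km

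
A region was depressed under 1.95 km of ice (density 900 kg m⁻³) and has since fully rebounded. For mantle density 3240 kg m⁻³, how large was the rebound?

0.542 km

Removing the load lets mantle flow back in; uplift u satisfies ρ_ice t = ρ_m u.
u = t ρ_ice/ρ_m = 1.95 km × 900/3240 = 0.542 km.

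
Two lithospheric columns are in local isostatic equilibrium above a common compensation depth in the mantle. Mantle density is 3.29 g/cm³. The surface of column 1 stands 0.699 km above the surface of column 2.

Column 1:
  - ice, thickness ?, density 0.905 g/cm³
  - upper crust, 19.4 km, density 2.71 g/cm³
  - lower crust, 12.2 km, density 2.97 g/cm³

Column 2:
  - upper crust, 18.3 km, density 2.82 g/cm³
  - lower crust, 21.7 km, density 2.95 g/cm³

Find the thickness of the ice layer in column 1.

Take the compensation level at the base of the deeper column (depth z_c below the surface of column 1) and equate Σ ρ_i t_i down to z_c; mantle fills any gap and the z_c terms cancel.
Column 1: x×0.905 + 19.4×2.71 + 12.2×2.97 + (z_c − 31.6 − x)×3.29
Column 2: 0.699×0 + 18.3×2.82 + 21.7×2.95 + (z_c − 0.699 − 40)×3.29
The z_c×3.29 term appears on both sides and cancels. Collect the known terms of each column as K = Σ(ρt)_known − 3.29 × (depth of known layers): K_1 = 88.808 − 3.29×31.6 = −15.156; K_2 = 115.621 − 3.29×(0.699 + 40) = −18.27871.
Balance: K_1 − x×(3.29 − 0.905) = K_2, so x = (K_1 − K_2)/(3.29 − 0.905) = 3.12271/2.385 = 1.31 km.

1.31 km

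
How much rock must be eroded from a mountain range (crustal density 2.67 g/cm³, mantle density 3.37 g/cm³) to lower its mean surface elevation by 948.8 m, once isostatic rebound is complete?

4570 m

Net drop Δ = e − u = e − e ρ_c/ρ_m = e (ρ_m − ρ_c)/ρ_m.
e = Δ ρ_m/(ρ_m − ρ_c) = 948.8 m × 3.37/0.7 = 4570 m.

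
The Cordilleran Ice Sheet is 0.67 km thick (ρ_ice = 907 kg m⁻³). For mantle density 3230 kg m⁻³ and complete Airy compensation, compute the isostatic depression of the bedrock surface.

0.188 km

By Archimedes' principle applied to the lithosphere: the ice load ρ_ice t is balanced by mantle displaced below, ρ_m s.
s = t ρ_ice / ρ_m = 0.67 km × 907/3230 = 0.188 km.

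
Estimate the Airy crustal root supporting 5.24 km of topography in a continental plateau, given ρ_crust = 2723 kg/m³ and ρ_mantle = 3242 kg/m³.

27.5 km

For local isostatic compensation: the weight of the topography is balanced by the buoyancy of the root, ρ_c h = (ρ_m − ρ_c) r.
r = h · ρ_c / (ρ_m − ρ_c) = 5.24 km × 2723 / (3242 − 2723) = 27.5 km.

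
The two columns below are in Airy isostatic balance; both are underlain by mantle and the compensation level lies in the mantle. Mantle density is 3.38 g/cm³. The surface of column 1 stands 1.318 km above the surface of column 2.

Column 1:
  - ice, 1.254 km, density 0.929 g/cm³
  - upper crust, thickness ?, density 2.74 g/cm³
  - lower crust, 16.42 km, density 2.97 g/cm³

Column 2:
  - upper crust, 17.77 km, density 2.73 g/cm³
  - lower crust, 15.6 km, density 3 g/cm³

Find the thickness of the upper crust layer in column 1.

18.9 km

Take the compensation level at the base of the deeper column (depth z_c below the surface of column 1) and equate Σ ρ_i t_i down to z_c; mantle fills any gap and the z_c terms cancel.
Column 1: 1.254×0.929 + x×2.74 + 16.42×2.97 + (z_c − 17.674 − x)×3.38
Column 2: 1.318×0 + 17.77×2.73 + 15.6×3 + (z_c − 1.318 − 33.37)×3.38
The z_c×3.38 term appears on both sides and cancels. Collect the known terms of each column as K = Σ(ρt)_known − 3.38 × (depth of known layers): K_1 = 49.932366 − 3.38×17.674 = −9.805754; K_2 = 95.3121 − 3.38×(1.318 + 33.37) = −21.93334.
Balance: K_1 − x×(3.38 − 2.74) = K_2, so x = (K_1 − K_2)/(3.38 − 2.74) = 12.1276/0.64 = 18.9 km.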